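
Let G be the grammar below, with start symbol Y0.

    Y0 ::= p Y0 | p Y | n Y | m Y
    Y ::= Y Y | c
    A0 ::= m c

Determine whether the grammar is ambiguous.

Witness: m c c c

Derivation 1: Y0 ⇒ m Y ⇒ m Y Y ⇒ m Y Y Y ⇒ m c Y Y ⇒ m c c Y ⇒ m c c c
Derivation 2: Y0 ⇒ m Y ⇒ m Y Y ⇒ m c Y ⇒ m c Y Y ⇒ m c c Y ⇒ m c c c

Two distinct leftmost derivations for the same string.

Ambiguous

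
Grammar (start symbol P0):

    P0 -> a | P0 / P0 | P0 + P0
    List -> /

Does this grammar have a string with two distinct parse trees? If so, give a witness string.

Witness: a + a + a

Derivation 1: P0 ⇒ P0 + P0 ⇒ a + P0 ⇒ a + P0 + P0 ⇒ a + a + P0 ⇒ a + a + a
Derivation 2: P0 ⇒ P0 + P0 ⇒ P0 + P0 + P0 ⇒ a + P0 + P0 ⇒ a + a + P0 ⇒ a + a + a

Two distinct leftmost derivations for the same string.

Ambiguous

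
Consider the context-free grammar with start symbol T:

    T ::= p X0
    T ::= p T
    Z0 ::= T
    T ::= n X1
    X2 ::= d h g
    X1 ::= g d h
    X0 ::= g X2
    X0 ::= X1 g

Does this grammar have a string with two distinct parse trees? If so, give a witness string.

Witness: p g d h g

Derivation 1: T ⇒ p X0 ⇒ p g X2 ⇒ p g d h g
Derivation 2: T ⇒ p X0 ⇒ p X1 g ⇒ p g d h g

Two distinct leftmost derivations for the same string.

Ambiguous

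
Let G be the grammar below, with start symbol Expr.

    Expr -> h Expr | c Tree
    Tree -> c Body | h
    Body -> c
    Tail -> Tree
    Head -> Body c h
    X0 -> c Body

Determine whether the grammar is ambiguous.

(Tail, Head, X0 are unreachable from Expr, so their rules don't affect L(Expr).) The reachable rules are right-linear with at most one rule per (nonterminal, next-terminal) pair. Each input token forces the next rule, so parsing is deterministic.

Unambiguous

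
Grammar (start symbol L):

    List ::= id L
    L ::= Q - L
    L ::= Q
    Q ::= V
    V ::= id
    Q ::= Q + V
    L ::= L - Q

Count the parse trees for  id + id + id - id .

Parse trees for id + id + id - id:
  [L [Q [Q [Q [V id]] + [V id]] + [V id]] - [L [Q [V id]]]]
  [L [L [Q [Q [Q [V id]] + [V id]] + [V id]]] - [Q [V id]]]

2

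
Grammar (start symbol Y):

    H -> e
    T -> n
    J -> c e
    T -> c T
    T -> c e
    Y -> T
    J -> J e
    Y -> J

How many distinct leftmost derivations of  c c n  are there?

Parse trees for c c n:
  [Y [T c [T c [T n]]]]

1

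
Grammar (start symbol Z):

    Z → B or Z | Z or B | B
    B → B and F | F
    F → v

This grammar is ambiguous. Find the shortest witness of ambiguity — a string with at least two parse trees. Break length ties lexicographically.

v or v

length 1: no string has ≥2 trees
length 3: v or v has 2 parse trees

Two derivations of v or v:
  Z ⇒ B or Z ⇒ F or Z ⇒ v or Z ⇒ v or B ⇒ v or F ⇒ v or v
  Z ⇒ Z or B ⇒ B or B ⇒ F or B ⇒ v or B ⇒ v or F ⇒ v or v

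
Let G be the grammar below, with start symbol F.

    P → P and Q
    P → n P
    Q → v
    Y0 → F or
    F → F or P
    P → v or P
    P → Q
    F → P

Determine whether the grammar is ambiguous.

Witness: v or v

Derivation 1: F ⇒ F or P ⇒ P or P ⇒ Q or P ⇒ v or P ⇒ v or Q ⇒ v or v
Derivation 2: F ⇒ P ⇒ v or P ⇒ v or Q ⇒ v or v

Two distinct leftmost derivations for the same string.

Ambiguous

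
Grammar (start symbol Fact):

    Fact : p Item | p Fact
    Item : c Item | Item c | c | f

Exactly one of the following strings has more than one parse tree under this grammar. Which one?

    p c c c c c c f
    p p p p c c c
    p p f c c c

p p p p c c c

p c c c c c c f: 1 tree
p p p p c c c: 4 trees
p p f c c c: 1 tree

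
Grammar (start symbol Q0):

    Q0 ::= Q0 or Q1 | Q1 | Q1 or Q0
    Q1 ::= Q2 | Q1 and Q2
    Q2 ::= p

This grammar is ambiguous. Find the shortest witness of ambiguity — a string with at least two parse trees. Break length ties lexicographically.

p or p

length 1: no string has ≥2 trees
length 3: p or p has 2 parse trees

Two derivations of p or p:
  Q0 ⇒ Q0 or Q1 ⇒ Q1 or Q1 ⇒ Q2 or Q1 ⇒ p or Q1 ⇒ p or Q2 ⇒ p or p
  Q0 ⇒ Q1 or Q0 ⇒ Q2 or Q0 ⇒ p or Q0 ⇒ p or Q1 ⇒ p or Q2 ⇒ p or p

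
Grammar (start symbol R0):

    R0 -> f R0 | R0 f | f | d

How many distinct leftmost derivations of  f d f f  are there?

3

Parse trees for f d f f:
  [R0 f [R0 [R0 [R0 d] f] f]]
  [R0 [R0 f [R0 [R0 d] f]] f]
  [R0 [R0 [R0 f [R0 d]] f] f]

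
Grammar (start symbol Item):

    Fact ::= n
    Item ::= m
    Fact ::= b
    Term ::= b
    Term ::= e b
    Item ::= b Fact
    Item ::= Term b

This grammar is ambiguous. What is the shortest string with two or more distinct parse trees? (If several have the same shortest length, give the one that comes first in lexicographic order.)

length 1: no string has ≥2 trees
length 2: b b has 2 parse trees

Two derivations of b b:
  Item ⇒ b Fact ⇒ b b
  Item ⇒ Term b ⇒ b b

b b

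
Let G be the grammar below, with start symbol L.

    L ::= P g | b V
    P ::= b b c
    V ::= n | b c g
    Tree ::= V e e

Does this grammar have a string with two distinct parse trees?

Ambiguous

Witness: b b c g

Derivation 1: L ⇒ P g ⇒ b b c g
Derivation 2: L ⇒ b V ⇒ b b c g

Two distinct leftmost derivations for the same string.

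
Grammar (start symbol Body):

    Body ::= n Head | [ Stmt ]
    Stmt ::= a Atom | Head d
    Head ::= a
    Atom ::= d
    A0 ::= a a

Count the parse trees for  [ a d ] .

Parse trees for [ a d ]:
  [Body [ [Stmt a [Atom d]] ]]
  [Body [ [Stmt [Head a] d] ]]

2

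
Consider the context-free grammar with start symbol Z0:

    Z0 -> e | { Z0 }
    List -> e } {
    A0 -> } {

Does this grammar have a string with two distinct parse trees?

(List, A0 are unreachable from Z0, so their rules don't affect L(Z0).) Each string is a nest of matched brackets around a single atom. An opening bracket forces the recursive rule; an atom forces the base rule.

Unambiguous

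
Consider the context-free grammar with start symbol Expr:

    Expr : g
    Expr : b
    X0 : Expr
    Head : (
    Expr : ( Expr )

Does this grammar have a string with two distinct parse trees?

(Head, X0 are unreachable from Expr, so their rules don't affect L(Expr).) Each string is a nest of matched brackets around a single atom. An opening bracket forces the recursive rule; an atom forces the base rule.

Unambiguous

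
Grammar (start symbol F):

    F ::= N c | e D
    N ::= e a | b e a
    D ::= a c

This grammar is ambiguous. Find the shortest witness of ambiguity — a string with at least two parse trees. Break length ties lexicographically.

e a c

length 3: e a c has 2 parse trees

Two derivations of e a c:
  F ⇒ N c ⇒ e a c
  F ⇒ e D ⇒ e a c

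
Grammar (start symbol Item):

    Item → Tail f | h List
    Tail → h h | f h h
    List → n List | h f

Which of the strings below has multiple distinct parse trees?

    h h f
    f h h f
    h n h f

h h f

h h f: 2 trees
f h h f: 1 tree
h n h f: 1 tree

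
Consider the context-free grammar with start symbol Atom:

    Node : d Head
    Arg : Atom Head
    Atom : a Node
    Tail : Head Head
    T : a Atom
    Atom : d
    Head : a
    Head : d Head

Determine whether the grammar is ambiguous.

Only Atom, Node, Head are reachable from Atom; ignoring the rest: The reachable rules are right-linear with at most one rule per (nonterminal, next-terminal) pair. Each input token forces the next rule, so parsing is deterministic.

Unambiguous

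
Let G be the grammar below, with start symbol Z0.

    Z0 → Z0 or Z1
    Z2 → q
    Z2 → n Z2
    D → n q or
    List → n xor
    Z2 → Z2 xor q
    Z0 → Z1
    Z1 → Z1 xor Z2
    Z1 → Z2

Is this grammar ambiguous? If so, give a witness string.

Ambiguous

Witness: q xor q

Derivation 1: Z0 ⇒ Z1 ⇒ Z1 xor Z2 ⇒ Z2 xor Z2 ⇒ q xor Z2 ⇒ q xor q
Derivation 2: Z0 ⇒ Z1 ⇒ Z2 ⇒ Z2 xor q ⇒ q xor q

Two distinct leftmost derivations for the same string.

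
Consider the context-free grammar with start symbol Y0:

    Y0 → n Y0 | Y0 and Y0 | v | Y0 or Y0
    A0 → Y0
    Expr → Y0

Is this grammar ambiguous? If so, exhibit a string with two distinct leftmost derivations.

Ambiguous

Witness: n v and v

Derivation 1: Y0 ⇒ n Y0 ⇒ n Y0 and Y0 ⇒ n v and Y0 ⇒ n v and v
Derivation 2: Y0 ⇒ Y0 and Y0 ⇒ n Y0 and Y0 ⇒ n v and Y0 ⇒ n v and v

Two distinct leftmost derivations for the same string.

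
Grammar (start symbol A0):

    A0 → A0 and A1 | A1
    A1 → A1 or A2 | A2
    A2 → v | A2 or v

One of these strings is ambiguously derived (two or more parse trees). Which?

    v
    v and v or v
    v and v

v and v or v

v: 1 tree
v and v or v: 2 trees
v and v: 1 tree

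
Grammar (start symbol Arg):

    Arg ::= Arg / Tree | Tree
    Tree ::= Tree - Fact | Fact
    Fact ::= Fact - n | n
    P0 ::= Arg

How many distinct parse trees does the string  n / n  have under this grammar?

1

Parse trees for n / n:
  [Arg [Arg [Tree [Fact n]]] / [Tree [Fact n]]]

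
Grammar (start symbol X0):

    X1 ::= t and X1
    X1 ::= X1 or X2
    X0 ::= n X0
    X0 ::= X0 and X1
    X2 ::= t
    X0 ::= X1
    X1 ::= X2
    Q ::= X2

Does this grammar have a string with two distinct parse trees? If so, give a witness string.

Ambiguous

Witness: t and t

Derivation 1: X0 ⇒ X0 and X1 ⇒ X1 and X1 ⇒ X2 and X1 ⇒ t and X1 ⇒ t and X2 ⇒ t and t
Derivation 2: X0 ⇒ X1 ⇒ t and X1 ⇒ t and X2 ⇒ t and t

Two distinct leftmost derivations for the same string.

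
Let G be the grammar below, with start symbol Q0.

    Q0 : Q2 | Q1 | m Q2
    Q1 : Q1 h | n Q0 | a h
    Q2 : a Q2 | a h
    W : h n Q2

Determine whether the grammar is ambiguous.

Witness: a h

Derivation 1: Q0 ⇒ Q2 ⇒ a h
Derivation 2: Q0 ⇒ Q1 ⇒ a h

Two distinct leftmost derivations for the same string.

Ambiguous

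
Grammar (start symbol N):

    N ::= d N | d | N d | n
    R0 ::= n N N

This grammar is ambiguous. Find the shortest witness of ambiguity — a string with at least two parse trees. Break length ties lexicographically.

d d

length 1: no string has ≥2 trees
length 2: d d has 2 parse trees

Two derivations of d d:
  N ⇒ d N ⇒ d d
  N ⇒ N d ⇒ d d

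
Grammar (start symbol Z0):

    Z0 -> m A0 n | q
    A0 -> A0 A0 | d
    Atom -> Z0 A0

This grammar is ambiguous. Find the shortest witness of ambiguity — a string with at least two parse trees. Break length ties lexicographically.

m d d d n

length 1: no string has ≥2 trees
length 3: no string has ≥2 trees
length 4: no string has ≥2 trees
length 5: m d d d n has 2 parse trees

Two derivations of m d d d n:
  Z0 ⇒ m A0 n ⇒ m A0 A0 n ⇒ m A0 A0 A0 n ⇒ m d A0 A0 n ⇒ m d d A0 n ⇒ m d d d n
  Z0 ⇒ m A0 n ⇒ m A0 A0 n ⇒ m d A0 n ⇒ m d A0 A0 n ⇒ m d d A0 n ⇒ m d d d n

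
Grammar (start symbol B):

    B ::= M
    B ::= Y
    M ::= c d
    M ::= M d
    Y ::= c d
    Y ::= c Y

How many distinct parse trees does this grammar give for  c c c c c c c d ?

1

Parse trees for c c c c c c c d:
  [B [Y c [Y c [Y c [Y c [Y c [Y c [Y c d]]]]]]]]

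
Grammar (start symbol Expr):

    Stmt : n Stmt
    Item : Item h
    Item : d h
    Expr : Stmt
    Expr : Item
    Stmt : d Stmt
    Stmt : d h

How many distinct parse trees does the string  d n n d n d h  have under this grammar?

1

Parse trees for d n n d n d h:
  [Expr [Stmt d [Stmt n [Stmt n [Stmt d [Stmt n [Stmt d h]]]]]]]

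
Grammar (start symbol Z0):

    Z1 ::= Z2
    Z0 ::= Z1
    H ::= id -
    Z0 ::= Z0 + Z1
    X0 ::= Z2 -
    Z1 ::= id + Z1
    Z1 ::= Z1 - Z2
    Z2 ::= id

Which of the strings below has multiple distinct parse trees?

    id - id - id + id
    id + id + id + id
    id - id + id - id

id + id + id + id

id - id - id + id: 1 tree
id + id + id + id: 8 trees
id - id + id - id: 1 tree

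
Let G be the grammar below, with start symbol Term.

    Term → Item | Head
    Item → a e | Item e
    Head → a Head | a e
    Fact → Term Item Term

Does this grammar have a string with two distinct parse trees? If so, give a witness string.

Ambiguous

Witness: a e

Derivation 1: Term ⇒ Item ⇒ a e
Derivation 2: Term ⇒ Head ⇒ a e

Two distinct leftmost derivations for the same string.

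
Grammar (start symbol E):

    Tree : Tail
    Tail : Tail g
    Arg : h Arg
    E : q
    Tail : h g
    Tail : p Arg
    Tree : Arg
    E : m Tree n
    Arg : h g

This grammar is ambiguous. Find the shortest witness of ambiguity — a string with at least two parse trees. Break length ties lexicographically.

length 1: no string has ≥2 trees
length 4: m h g n has 2 parse trees

Two derivations of m h g n:
  E ⇒ m Tree n ⇒ m Tail n ⇒ m h g n
  E ⇒ m Tree n ⇒ m Arg n ⇒ m h g n

m h g n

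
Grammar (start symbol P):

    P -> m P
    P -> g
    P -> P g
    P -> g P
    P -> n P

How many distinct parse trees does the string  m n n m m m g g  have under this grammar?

8

Parse trees for m n n m m m g g:
  [P m [P [P n [P n [P m [P m [P m [P g]]]]]] g]]
  [P m [P n [P [P n [P m [P m [P m [P g]]]]] g]]]
  [P m [P n [P n [P m [P m [P m [P [P g] g]]]]]]]
  [P m [P n [P n [P m [P m [P m [P g [P g]]]]]]]]
  [P m [P n [P n [P m [P m [P [P m [P g]] g]]]]]]
  [P m [P n [P n [P m [P [P m [P m [P g]]] g]]]]]
  [P m [P n [P n [P [P m [P m [P m [P g]]]] g]]]]
  [P [P m [P n [P n [P m [P m [P m [P g]]]]]]] g]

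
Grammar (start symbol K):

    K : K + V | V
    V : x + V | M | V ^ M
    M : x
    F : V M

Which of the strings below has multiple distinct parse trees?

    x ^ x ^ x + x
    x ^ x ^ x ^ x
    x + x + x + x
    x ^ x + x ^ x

x + x + x + x

x ^ x ^ x + x: 1 tree
x ^ x ^ x ^ x: 1 tree
x + x + x + x: 8 trees
x ^ x + x ^ x: 1 tree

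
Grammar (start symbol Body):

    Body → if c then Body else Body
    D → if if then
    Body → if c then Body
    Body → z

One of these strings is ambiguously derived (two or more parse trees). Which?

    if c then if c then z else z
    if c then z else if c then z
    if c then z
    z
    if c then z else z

if c then if c then z else z: 2 trees
if c then z else if c then z: 1 tree
if c then z: 1 tree
z: 1 tree
if c then z else z: 1 tree

if c then if c then z else z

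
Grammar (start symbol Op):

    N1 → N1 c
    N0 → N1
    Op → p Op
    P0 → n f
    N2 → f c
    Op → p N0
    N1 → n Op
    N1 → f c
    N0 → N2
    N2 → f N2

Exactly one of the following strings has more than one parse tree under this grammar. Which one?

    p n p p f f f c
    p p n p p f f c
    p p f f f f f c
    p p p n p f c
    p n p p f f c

p n p p f f f c: 1 tree
p p n p p f f c: 1 tree
p p f f f f f c: 1 tree
p p p n p f c: 2 trees
p n p p f f c: 1 tree

p p p n p f c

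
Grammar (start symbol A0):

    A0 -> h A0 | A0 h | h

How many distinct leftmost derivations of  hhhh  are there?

Parse trees for hhhh:
  [A0 h [A0 h [A0 h [A0 h]]]]
  [A0 h [A0 h [A0 [A0 h] h]]]
  [A0 h [A0 [A0 h [A0 h]] h]]
  [A0 h [A0 [A0 [A0 h] h] h]]
  [A0 [A0 h [A0 h [A0 h]]] h]
  [A0 [A0 h [A0 [A0 h] h]] h]
  [A0 [A0 [A0 h [A0 h]] h] h]
  [A0 [A0 [A0 [A0 h] h] h] h]

8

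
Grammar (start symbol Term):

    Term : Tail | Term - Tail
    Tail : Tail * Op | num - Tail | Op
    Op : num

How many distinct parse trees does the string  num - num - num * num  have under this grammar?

7

Parse trees for num - num - num * num:
  [Term [Tail [Tail num - [Tail num - [Tail [Op num]]]] * [Op num]]]
  [Term [Tail num - [Tail [Tail num - [Tail [Op num]]] * [Op num]]]]
  [Term [Tail num - [Tail num - [Tail [Tail [Op num]] * [Op num]]]]]
  [Term [Term [Tail [Op num]]] - [Tail [Tail num - [Tail [Op num]]] * [Op num]]]
  [Term [Term [Tail [Op num]]] - [Tail num - [Tail [Tail [Op num]] * [Op num]]]]
  [Term [Term [Tail num - [Tail [Op num]]]] - [Tail [Tail [Op num]] * [Op num]]]
  [Term [Term [Term [Tail [Op num]]] - [Tail [Op num]]] - [Tail [Tail [Op num]] * [Op num]]]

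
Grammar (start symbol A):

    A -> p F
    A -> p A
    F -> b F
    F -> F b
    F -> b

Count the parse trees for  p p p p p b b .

2

Parse trees for p p p p p b b:
  [A p [A p [A p [A p [A p [F b [F b]]]]]]]
  [A p [A p [A p [A p [A p [F [F b] b]]]]]]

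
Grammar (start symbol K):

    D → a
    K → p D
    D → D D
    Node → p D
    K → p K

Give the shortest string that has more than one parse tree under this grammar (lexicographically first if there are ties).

length 2: no string has ≥2 trees
length 3: no string has ≥2 trees
length 4: p a a a has 2 parse trees

Two derivations of p a a a:
  K ⇒ p D ⇒ p D D ⇒ p a D ⇒ p a D D ⇒ p a a D ⇒ p a a a
  K ⇒ p D ⇒ p D D ⇒ p D D D ⇒ p a D D ⇒ p a a D ⇒ p a a a

p a a a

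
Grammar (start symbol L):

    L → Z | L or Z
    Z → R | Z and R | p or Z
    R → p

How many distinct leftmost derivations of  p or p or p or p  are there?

8

Parse trees for p or p or p or p:
  [L [Z p or [Z p or [Z p or [Z [R p]]]]]]
  [L [L [Z [R p]]] or [Z p or [Z p or [Z [R p]]]]]
  [L [L [Z p or [Z [R p]]]] or [Z p or [Z [R p]]]]
  [L [L [L [Z [R p]]] or [Z [R p]]] or [Z p or [Z [R p]]]]
  [L [L [Z p or [Z p or [Z [R p]]]]] or [Z [R p]]]
  [L [L [L [Z [R p]]] or [Z p or [Z [R p]]]] or [Z [R p]]]
  [L [L [L [Z p or [Z [R p]]]] or [Z [R p]]] or [Z [R p]]]
  [L [L [L [L [Z [R p]]] or [Z [R p]]] or [Z [R p]]] or [Z [R p]]]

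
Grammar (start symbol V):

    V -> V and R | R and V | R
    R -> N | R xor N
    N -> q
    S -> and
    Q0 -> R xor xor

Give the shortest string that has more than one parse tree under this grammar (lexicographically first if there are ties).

q and q

length 1: no string has ≥2 trees
length 3: q and q has 2 parse trees

Two derivations of q and q:
  V ⇒ V and R ⇒ R and R ⇒ N and R ⇒ q and R ⇒ q and N ⇒ q and q
  V ⇒ R and V ⇒ N and V ⇒ q and V ⇒ q and R ⇒ q and N ⇒ q and q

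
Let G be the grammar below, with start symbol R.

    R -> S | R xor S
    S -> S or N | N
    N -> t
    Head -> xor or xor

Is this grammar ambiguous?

(Head is unreachable from R, so its rules don't affect L(R).) The grammar is stratified — R handles 'xor' (left-recursive), S handles 'or', N atoms. Each operator has a fixed associativity and precedence level, so every string has one parse.

Unambiguous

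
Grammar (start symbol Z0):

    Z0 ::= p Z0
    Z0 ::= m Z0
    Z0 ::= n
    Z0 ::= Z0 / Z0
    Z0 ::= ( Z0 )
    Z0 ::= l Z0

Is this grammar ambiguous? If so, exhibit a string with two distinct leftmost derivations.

Ambiguous

Witness: l n / n

Derivation 1: Z0 ⇒ Z0 / Z0 ⇒ l Z0 / Z0 ⇒ l n / Z0 ⇒ l n / n
Derivation 2: Z0 ⇒ l Z0 ⇒ l Z0 / Z0 ⇒ l n / Z0 ⇒ l n / n

Two distinct leftmost derivations for the same string.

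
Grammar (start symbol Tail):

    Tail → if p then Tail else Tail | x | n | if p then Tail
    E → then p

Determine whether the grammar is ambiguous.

Witness: if p then if p then n else n

Derivation 1: Tail ⇒ if p then Tail else Tail ⇒ if p then if p then Tail else Tail ⇒ if p then if p then n else Tail ⇒ if p then if p then n else n
Derivation 2: Tail ⇒ if p then Tail ⇒ if p then if p then Tail else Tail ⇒ if p then if p then n else Tail ⇒ if p then if p then n else n

Two distinct leftmost derivations for the same string.

Ambiguous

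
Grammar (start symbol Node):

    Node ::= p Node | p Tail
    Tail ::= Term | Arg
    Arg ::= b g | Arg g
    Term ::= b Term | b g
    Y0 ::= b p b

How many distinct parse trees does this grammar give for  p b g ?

Parse trees for p b g:
  [Node p [Tail [Term b g]]]
  [Node p [Tail [Arg b g]]]

2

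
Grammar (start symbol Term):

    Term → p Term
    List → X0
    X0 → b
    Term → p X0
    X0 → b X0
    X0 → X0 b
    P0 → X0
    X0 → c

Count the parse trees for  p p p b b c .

Parse trees for p p p b b c:
  [Term p [Term p [Term p [X0 b [X0 b [X0 c]]]]]]

1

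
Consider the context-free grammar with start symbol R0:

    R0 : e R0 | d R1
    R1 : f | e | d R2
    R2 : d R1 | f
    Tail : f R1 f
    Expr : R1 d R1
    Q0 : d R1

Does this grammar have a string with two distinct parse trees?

(Tail, Expr, Q0 are unreachable from R0, so their rules don't affect L(R0).) Restricted to the reachable nonterminals, every rule has the form A → t or A → t B, and no two rules for the same A share a first terminal. The grammar encodes a DFA — one run per string.

Unambiguous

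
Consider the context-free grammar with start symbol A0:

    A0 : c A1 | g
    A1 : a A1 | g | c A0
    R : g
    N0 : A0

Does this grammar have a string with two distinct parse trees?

(R, N0 are unreachable from A0, so their rules don't affect L(A0).) Restricted to the reachable nonterminals, every rule has the form A → t or A → t B, and no two rules for the same A share a first terminal. The grammar encodes a DFA — one run per string.

Unambiguous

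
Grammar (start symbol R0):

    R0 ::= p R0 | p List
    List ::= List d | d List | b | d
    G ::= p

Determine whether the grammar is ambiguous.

Ambiguous

Witness: p d d

Derivation 1: R0 ⇒ p List ⇒ p List d ⇒ p d d
Derivation 2: R0 ⇒ p List ⇒ p d List ⇒ p d d

Two distinct leftmost derivations for the same string.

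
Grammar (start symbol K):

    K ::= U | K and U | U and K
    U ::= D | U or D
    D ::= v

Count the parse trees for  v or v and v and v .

Parse trees for v or v and v and v:
  [K [K [K [U [U [D v]] or [D v]]] and [U [D v]]] and [U [D v]]]
  [K [K [U [U [D v]] or [D v]] and [K [U [D v]]]] and [U [D v]]]
  [K [U [U [D v]] or [D v]] and [K [K [U [D v]]] and [U [D v]]]]
  [K [U [U [D v]] or [D v]] and [K [U [D v]] and [K [U [D v]]]]]

4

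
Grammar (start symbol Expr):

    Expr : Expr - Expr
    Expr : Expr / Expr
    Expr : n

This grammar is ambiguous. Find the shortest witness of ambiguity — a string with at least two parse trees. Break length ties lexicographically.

length 1: no string has ≥2 trees
length 3: no string has ≥2 trees
length 5: n - n - n has 2 parse trees

Two derivations of n - n - n:
  Expr ⇒ Expr - Expr ⇒ Expr - Expr - Expr ⇒ n - Expr - Expr ⇒ n - n - Expr ⇒ n - n - n
  Expr ⇒ Expr - Expr ⇒ n - Expr ⇒ n - Expr - Expr ⇒ n - n - Expr ⇒ n - n - n

n - n - n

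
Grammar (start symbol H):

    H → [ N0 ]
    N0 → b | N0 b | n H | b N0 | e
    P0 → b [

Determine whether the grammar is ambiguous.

Ambiguous

Witness: [ b b ]

Derivation 1: H ⇒ [ N0 ] ⇒ [ N0 b ] ⇒ [ b b ]
Derivation 2: H ⇒ [ N0 ] ⇒ [ b N0 ] ⇒ [ b b ]

Two distinct leftmost derivations for the same string.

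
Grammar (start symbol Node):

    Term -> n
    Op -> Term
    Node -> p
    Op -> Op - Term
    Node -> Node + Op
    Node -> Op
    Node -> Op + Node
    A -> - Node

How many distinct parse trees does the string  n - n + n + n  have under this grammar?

4

Parse trees for n - n + n + n:
  [Node [Node [Node [Op [Op [Term n]] - [Term n]]] + [Op [Term n]]] + [Op [Term n]]]
  [Node [Node [Op [Op [Term n]] - [Term n]] + [Node [Op [Term n]]]] + [Op [Term n]]]
  [Node [Op [Op [Term n]] - [Term n]] + [Node [Node [Op [Term n]]] + [Op [Term n]]]]
  [Node [Op [Op [Term n]] - [Term n]] + [Node [Op [Term n]] + [Node [Op [Term n]]]]]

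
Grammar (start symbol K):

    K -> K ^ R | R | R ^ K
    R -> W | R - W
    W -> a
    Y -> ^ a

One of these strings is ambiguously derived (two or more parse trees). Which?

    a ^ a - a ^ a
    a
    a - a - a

a ^ a - a ^ a

a ^ a - a ^ a: 4 trees
a: 1 tree
a - a - a: 1 tree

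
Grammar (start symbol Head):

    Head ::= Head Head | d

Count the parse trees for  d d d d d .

Parse trees for d d d d d (showing first 6 of 14):
  [Head [Head d] [Head [Head d] [Head [Head d] [Head [Head d] [Head d]]]]]
  [Head [Head d] [Head [Head d] [Head [Head [Head d] [Head d]] [Head d]]]]
  [Head [Head d] [Head [Head [Head d] [Head d]] [Head [Head d] [Head d]]]]
  [Head [Head d] [Head [Head [Head d] [Head [Head d] [Head d]]] [Head d]]]
  [Head [Head d] [Head [Head [Head [Head d] [Head d]] [Head d]] [Head d]]]
  [Head [Head [Head d] [Head d]] [Head [Head d] [Head [Head d] [Head d]]]]

14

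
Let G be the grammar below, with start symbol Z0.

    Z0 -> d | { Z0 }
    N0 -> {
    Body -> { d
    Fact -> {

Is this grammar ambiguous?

(N0, Body, Fact are unreachable from Z0, so their rules don't affect L(Z0).) L(Z0) is { openⁿ atom closeⁿ : n ≥ 0 }. The bracket depth fixes n, and the derivation is forced at every step.

Unambiguous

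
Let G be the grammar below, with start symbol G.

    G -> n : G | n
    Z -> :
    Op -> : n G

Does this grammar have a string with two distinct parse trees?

Only G is reachable from G; ignoring the rest: Right-recursive list with a separator: after each atom, whether the separator follows determines the rule. One parse per string.

Unambiguous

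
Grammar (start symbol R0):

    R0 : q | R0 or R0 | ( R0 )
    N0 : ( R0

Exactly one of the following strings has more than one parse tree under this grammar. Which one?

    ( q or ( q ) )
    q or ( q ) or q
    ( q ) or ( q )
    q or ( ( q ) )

q or ( q ) or q

( q or ( q ) ): 1 tree
q or ( q ) or q: 2 trees
( q ) or ( q ): 1 tree
q or ( ( q ) ): 1 tree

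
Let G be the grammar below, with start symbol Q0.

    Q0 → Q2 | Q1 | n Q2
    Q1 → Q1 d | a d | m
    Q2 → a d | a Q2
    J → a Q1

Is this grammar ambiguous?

Witness: a d

Derivation 1: Q0 ⇒ Q2 ⇒ a d
Derivation 2: Q0 ⇒ Q1 ⇒ a d

Two distinct leftmost derivations for the same string.

Ambiguous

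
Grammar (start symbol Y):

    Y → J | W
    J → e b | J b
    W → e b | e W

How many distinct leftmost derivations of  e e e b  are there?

1

Parse trees for e e e b:
  [Y [W e [W e [W e b]]]]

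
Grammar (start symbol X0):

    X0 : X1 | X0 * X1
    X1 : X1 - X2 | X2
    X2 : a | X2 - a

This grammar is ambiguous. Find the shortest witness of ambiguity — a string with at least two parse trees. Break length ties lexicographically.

a - a

length 1: no string has ≥2 trees
length 3: a - a has 2 parse trees

Two derivations of a - a:
  X0 ⇒ X1 ⇒ X1 - X2 ⇒ X2 - X2 ⇒ a - X2 ⇒ a - a
  X0 ⇒ X1 ⇒ X2 ⇒ X2 - a ⇒ a - a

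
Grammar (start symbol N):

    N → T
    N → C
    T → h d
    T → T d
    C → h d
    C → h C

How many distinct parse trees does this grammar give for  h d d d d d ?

1

Parse trees for h d d d d d:
  [N [T [T [T [T [T h d] d] d] d] d]]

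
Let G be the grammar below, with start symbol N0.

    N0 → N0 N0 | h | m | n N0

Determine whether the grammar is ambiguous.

Ambiguous

Witness: h h h

Derivation 1: N0 ⇒ N0 N0 ⇒ N0 N0 N0 ⇒ h N0 N0 ⇒ h h N0 ⇒ h h h
Derivation 2: N0 ⇒ N0 N0 ⇒ h N0 ⇒ h N0 N0 ⇒ h h N0 ⇒ h h h

Two distinct leftmost derivations for the same string.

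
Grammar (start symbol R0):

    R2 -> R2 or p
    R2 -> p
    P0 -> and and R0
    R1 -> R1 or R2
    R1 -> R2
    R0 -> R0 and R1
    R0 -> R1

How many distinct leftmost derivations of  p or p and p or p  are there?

4

Parse trees for p or p and p or p:
  [R0 [R0 [R1 [R1 [R2 p]] or [R2 p]]] and [R1 [R1 [R2 p]] or [R2 p]]]
  [R0 [R0 [R1 [R1 [R2 p]] or [R2 p]]] and [R1 [R2 [R2 p] or p]]]
  [R0 [R0 [R1 [R2 [R2 p] or p]]] and [R1 [R1 [R2 p]] or [R2 p]]]
  [R0 [R0 [R1 [R2 [R2 p] or p]]] and [R1 [R2 [R2 p] or p]]]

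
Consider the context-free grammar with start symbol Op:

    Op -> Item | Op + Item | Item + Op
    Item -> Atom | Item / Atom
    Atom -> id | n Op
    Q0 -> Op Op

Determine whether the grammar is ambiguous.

Ambiguous

Witness: id + id

Derivation 1: Op ⇒ Op + Item ⇒ Item + Item ⇒ Atom + Item ⇒ id + Item ⇒ id + Atom ⇒ id + id
Derivation 2: Op ⇒ Item + Op ⇒ Atom + Op ⇒ id + Op ⇒ id + Item ⇒ id + Atom ⇒ id + id

Two distinct leftmost derivations for the same string.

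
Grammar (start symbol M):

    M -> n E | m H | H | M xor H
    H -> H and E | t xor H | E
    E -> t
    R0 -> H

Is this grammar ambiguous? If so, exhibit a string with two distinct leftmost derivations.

Ambiguous

Witness: t xor t

Derivation 1: M ⇒ H ⇒ t xor H ⇒ t xor E ⇒ t xor t
Derivation 2: M ⇒ M xor H ⇒ H xor H ⇒ E xor H ⇒ t xor H ⇒ t xor E ⇒ t xor t

Two distinct leftmost derivations for the same string.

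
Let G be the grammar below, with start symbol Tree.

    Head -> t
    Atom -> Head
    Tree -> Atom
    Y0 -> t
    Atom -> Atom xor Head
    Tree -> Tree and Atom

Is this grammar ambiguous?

(Y0 is unreachable from Tree, so its rules don't affect L(Tree).) This is a standard precedence ladder (Tree over Atom over Head), with each level left-recursive on its own operator ('and' at Tree, 'xor' at Atom). That structure is LR(1), hence unambiguous.

Unambiguous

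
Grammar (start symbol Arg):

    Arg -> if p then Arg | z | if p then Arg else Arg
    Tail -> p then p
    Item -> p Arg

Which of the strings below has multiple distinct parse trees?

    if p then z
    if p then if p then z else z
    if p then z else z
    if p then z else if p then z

if p then if p then z else z

if p then z: 1 tree
if p then if p then z else z: 2 trees
if p then z else z: 1 tree
if p then z else if p then z: 1 tree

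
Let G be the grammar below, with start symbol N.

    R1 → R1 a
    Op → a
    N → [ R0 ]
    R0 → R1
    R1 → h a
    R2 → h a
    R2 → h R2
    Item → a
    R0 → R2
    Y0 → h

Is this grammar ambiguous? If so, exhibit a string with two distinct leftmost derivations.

Witness: [ h a ]

Derivation 1: N ⇒ [ R0 ] ⇒ [ R1 ] ⇒ [ h a ]
Derivation 2: N ⇒ [ R0 ] ⇒ [ R2 ] ⇒ [ h a ]

Two distinct leftmost derivations for the same string.

Ambiguous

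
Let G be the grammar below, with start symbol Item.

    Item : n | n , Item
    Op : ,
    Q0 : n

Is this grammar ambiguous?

Unambiguous

(Op, Q0 are unreachable from Item, so their rules don't affect L(Item).) Right-recursive list with a separator: after each atom, whether the separator follows determines the rule. One parse per string.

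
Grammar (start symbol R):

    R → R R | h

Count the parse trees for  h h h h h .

14

Parse trees for h h h h h (showing first 6 of 14):
  [R [R h] [R [R h] [R [R h] [R [R h] [R h]]]]]
  [R [R h] [R [R h] [R [R [R h] [R h]] [R h]]]]
  [R [R h] [R [R [R h] [R h]] [R [R h] [R h]]]]
  [R [R h] [R [R [R h] [R [R h] [R h]]] [R h]]]
  [R [R h] [R [R [R [R h] [R h]] [R h]] [R h]]]
  [R [R [R h] [R h]] [R [R h] [R [R h] [R h]]]]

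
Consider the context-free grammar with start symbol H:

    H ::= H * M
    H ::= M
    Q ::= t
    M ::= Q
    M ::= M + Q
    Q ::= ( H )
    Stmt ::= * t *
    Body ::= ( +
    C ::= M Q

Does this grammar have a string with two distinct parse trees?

Unambiguous

Only H, M, Q are reachable from H; ignoring the rest: H → H * M | M  ;  M → M + Q | Q  — a left-associative chain with Q at the bottom. Each string factors uniquely by precedence.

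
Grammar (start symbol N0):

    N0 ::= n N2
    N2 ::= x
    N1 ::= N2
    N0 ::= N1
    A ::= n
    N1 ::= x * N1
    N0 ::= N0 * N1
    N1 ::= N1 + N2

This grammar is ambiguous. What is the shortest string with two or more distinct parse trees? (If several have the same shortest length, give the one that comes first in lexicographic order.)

length 1: no string has ≥2 trees
length 2: no string has ≥2 trees
length 3: x * x has 2 parse trees

Two derivations of x * x:
  N0 ⇒ N1 ⇒ x * N1 ⇒ x * N2 ⇒ x * x
  N0 ⇒ N0 * N1 ⇒ N1 * N1 ⇒ N2 * N1 ⇒ x * N1 ⇒ x * N2 ⇒ x * x

x * x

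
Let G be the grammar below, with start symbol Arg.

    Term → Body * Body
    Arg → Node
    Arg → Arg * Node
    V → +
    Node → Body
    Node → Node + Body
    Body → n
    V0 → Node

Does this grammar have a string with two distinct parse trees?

Unambiguous

Only Arg, Node, Body are reachable from Arg; ignoring the rest: This is a standard precedence ladder (Arg over Node over Body), with each level left-recursive on its own operator ('*' at Arg, '+' at Node). That structure is LR(1), hence unambiguous.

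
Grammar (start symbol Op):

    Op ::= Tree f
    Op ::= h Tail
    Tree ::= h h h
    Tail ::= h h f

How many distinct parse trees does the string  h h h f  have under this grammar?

Parse trees for h h h f:
  [Op [Tree h h h] f]
  [Op h [Tail h h f]]

2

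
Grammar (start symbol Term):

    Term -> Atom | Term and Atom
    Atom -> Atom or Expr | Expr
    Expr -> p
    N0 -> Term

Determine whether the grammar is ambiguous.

Unambiguous

Only Term, Atom, Expr are reachable from Term; ignoring the rest: This is a standard precedence ladder (Term over Atom over Expr), with each level left-recursive on its own operator ('and' at Term, 'or' at Atom). That structure is LR(1), hence unambiguous.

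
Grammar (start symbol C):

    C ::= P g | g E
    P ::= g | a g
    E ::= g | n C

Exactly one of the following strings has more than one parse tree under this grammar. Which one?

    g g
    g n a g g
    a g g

g g

g g: 2 trees
g n a g g: 1 tree
a g g: 1 tree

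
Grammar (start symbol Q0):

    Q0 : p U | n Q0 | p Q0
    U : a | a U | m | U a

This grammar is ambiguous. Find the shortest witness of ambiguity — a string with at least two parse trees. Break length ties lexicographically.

p a a

length 2: no string has ≥2 trees
length 3: p a a has 2 parse trees

Two derivations of p a a:
  Q0 ⇒ p U ⇒ p a U ⇒ p a a
  Q0 ⇒ p U ⇒ p U a ⇒ p a a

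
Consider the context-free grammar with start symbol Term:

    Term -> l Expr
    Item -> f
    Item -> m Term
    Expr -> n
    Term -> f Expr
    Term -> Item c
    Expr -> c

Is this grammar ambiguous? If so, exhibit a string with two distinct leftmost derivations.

Ambiguous

Witness: f c

Derivation 1: Term ⇒ f Expr ⇒ f c
Derivation 2: Term ⇒ Item c ⇒ f c

Two distinct leftmost derivations for the same string.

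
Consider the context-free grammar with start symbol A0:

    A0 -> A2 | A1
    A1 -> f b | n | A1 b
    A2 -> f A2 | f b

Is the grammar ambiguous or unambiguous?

Witness: f b

Derivation 1: A0 ⇒ A2 ⇒ f b
Derivation 2: A0 ⇒ A1 ⇒ f b

Two distinct leftmost derivations for the same string.

Ambiguous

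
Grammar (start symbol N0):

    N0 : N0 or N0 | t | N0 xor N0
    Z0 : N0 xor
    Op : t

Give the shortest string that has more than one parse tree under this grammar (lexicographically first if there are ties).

t or t or t

length 1: no string has ≥2 trees
length 3: no string has ≥2 trees
length 5: t or t or t has 2 parse trees

Two derivations of t or t or t:
  N0 ⇒ N0 or N0 ⇒ N0 or N0 or N0 ⇒ t or N0 or N0 ⇒ t or t or N0 ⇒ t or t or t
  N0 ⇒ N0 or N0 ⇒ t or N0 ⇒ t or N0 or N0 ⇒ t or t or N0 ⇒ t or t or t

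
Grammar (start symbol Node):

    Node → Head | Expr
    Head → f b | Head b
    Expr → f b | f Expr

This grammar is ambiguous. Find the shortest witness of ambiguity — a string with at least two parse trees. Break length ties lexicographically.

f b

length 2: f b has 2 parse trees

Two derivations of f b:
  Node ⇒ Head ⇒ f b
  Node ⇒ Expr ⇒ f b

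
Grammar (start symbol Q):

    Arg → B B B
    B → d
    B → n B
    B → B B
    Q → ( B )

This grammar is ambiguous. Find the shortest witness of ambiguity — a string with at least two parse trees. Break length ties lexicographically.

( d d d )

length 3: no string has ≥2 trees
length 4: no string has ≥2 trees
length 5: ( d d d ) has 2 parse trees

Two derivations of ( d d d ):
  Q ⇒ ( B ) ⇒ ( B B ) ⇒ ( d B ) ⇒ ( d B B ) ⇒ ( d d B ) ⇒ ( d d d )
  Q ⇒ ( B ) ⇒ ( B B ) ⇒ ( B B B ) ⇒ ( d B B ) ⇒ ( d d B ) ⇒ ( d d d )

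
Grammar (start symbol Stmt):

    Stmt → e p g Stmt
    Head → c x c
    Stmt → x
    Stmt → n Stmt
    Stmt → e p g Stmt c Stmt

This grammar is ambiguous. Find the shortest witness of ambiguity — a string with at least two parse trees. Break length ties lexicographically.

e p g e p g x c x

length 1: no string has ≥2 trees
length 2: no string has ≥2 trees
length 3: no string has ≥2 trees
length 4: no string has ≥2 trees
length 5: no string has ≥2 trees
length 6: no string has ≥2 trees
length 7: no string has ≥2 trees
length 8: no string has ≥2 trees
length 9: e p g e p g x c x has 2 parse trees

Two derivations of e p g e p g x c x:
  Stmt ⇒ e p g Stmt ⇒ e p g e p g Stmt c Stmt ⇒ e p g e p g x c Stmt ⇒ e p g e p g x c x
  Stmt ⇒ e p g Stmt c Stmt ⇒ e p g e p g Stmt c Stmt ⇒ e p g e p g x c Stmt ⇒ e p g e p g x c x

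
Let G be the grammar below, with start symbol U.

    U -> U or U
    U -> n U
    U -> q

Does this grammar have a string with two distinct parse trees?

Ambiguous

Witness: n q or q

Derivation 1: U ⇒ U or U ⇒ n U or U ⇒ n q or U ⇒ n q or q
Derivation 2: U ⇒ n U ⇒ n U or U ⇒ n q or U ⇒ n q or q

Two distinct leftmost derivations for the same string.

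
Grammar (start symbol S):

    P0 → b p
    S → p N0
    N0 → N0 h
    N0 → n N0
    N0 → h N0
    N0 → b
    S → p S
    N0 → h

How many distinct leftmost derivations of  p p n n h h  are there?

Parse trees for p p n n h h:
  [S p [S p [N0 [N0 n [N0 n [N0 h]]] h]]]
  [S p [S p [N0 n [N0 [N0 n [N0 h]] h]]]]
  [S p [S p [N0 n [N0 n [N0 [N0 h] h]]]]]
  [S p [S p [N0 n [N0 n [N0 h [N0 h]]]]]]

4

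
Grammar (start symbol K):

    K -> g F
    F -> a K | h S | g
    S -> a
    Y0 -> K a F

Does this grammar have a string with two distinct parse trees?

Unambiguous

Only K, F, S are reachable from K; ignoring the rest: The reachable rules are right-linear with at most one rule per (nonterminal, next-terminal) pair. Each input token forces the next rule, so parsing is deterministic.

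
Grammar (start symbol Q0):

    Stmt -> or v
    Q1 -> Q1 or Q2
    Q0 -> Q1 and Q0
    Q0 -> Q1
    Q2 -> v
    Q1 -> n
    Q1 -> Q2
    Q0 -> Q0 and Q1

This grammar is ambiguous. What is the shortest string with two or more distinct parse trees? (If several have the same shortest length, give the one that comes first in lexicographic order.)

n and n

length 1: no string has ≥2 trees
length 3: n and n has 2 parse trees

Two derivations of n and n:
  Q0 ⇒ Q1 and Q0 ⇒ n and Q0 ⇒ n and Q1 ⇒ n and n
  Q0 ⇒ Q0 and Q1 ⇒ Q1 and Q1 ⇒ n and Q1 ⇒ n and n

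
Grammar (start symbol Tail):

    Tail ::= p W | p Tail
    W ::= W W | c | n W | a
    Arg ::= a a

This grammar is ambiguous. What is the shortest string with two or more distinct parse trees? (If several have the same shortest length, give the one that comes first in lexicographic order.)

length 2: no string has ≥2 trees
length 3: no string has ≥2 trees
length 4: p a a a has 2 parse trees

Two derivations of p a a a:
  Tail ⇒ p W ⇒ p W W ⇒ p W W W ⇒ p a W W ⇒ p a a W ⇒ p a a a
  Tail ⇒ p W ⇒ p W W ⇒ p a W ⇒ p a W W ⇒ p a a W ⇒ p a a a

p a a a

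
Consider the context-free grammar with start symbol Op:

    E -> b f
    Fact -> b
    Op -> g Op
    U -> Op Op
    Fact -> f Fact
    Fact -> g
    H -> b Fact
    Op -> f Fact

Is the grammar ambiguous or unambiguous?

Unambiguous

Only Op, Fact are reachable from Op; ignoring the rest: Each reachable nonterminal has at most one production per leading terminal, and all productions are right-linear; the derivation is determined token-by-token.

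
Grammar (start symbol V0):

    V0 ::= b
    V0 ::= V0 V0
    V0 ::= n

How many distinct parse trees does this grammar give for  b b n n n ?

Parse trees for b b n n n (showing first 6 of 14):
  [V0 [V0 b] [V0 [V0 b] [V0 [V0 n] [V0 [V0 n] [V0 n]]]]]
  [V0 [V0 b] [V0 [V0 b] [V0 [V0 [V0 n] [V0 n]] [V0 n]]]]
  [V0 [V0 b] [V0 [V0 [V0 b] [V0 n]] [V0 [V0 n] [V0 n]]]]
  [V0 [V0 b] [V0 [V0 [V0 b] [V0 [V0 n] [V0 n]]] [V0 n]]]
  [V0 [V0 b] [V0 [V0 [V0 [V0 b] [V0 n]] [V0 n]] [V0 n]]]
  [V0 [V0 [V0 b] [V0 b]] [V0 [V0 n] [V0 [V0 n] [V0 n]]]]

14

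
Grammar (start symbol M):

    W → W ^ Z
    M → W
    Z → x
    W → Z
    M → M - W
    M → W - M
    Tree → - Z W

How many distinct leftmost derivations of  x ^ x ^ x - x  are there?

2

Parse trees for x ^ x ^ x - x:
  [M [M [W [W [W [Z x]] ^ [Z x]] ^ [Z x]]] - [W [Z x]]]
  [M [W [W [W [Z x]] ^ [Z x]] ^ [Z x]] - [M [W [Z x]]]]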